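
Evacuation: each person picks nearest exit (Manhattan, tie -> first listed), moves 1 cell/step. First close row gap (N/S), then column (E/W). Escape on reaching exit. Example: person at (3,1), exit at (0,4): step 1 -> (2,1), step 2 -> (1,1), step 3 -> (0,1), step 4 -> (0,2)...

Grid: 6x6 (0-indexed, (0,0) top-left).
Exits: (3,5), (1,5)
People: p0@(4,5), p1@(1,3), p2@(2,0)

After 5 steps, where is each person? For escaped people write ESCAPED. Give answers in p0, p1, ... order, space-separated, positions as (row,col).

Step 1: p0:(4,5)->(3,5)->EXIT | p1:(1,3)->(1,4) | p2:(2,0)->(3,0)
Step 2: p0:escaped | p1:(1,4)->(1,5)->EXIT | p2:(3,0)->(3,1)
Step 3: p0:escaped | p1:escaped | p2:(3,1)->(3,2)
Step 4: p0:escaped | p1:escaped | p2:(3,2)->(3,3)
Step 5: p0:escaped | p1:escaped | p2:(3,3)->(3,4)

ESCAPED ESCAPED (3,4)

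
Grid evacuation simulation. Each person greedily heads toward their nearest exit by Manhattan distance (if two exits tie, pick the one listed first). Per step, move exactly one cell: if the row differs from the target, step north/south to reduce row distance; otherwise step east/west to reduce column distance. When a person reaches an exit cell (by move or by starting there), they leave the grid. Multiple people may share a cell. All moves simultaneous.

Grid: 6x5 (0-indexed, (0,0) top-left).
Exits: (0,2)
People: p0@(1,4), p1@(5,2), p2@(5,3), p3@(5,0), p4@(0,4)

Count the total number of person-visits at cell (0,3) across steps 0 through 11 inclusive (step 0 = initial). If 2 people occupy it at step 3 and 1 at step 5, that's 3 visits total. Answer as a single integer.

Answer: 3

Derivation:
Step 0: p0@(1,4) p1@(5,2) p2@(5,3) p3@(5,0) p4@(0,4) -> at (0,3): 0 [-], cum=0
Step 1: p0@(0,4) p1@(4,2) p2@(4,3) p3@(4,0) p4@(0,3) -> at (0,3): 1 [p4], cum=1
Step 2: p0@(0,3) p1@(3,2) p2@(3,3) p3@(3,0) p4@ESC -> at (0,3): 1 [p0], cum=2
Step 3: p0@ESC p1@(2,2) p2@(2,3) p3@(2,0) p4@ESC -> at (0,3): 0 [-], cum=2
Step 4: p0@ESC p1@(1,2) p2@(1,3) p3@(1,0) p4@ESC -> at (0,3): 0 [-], cum=2
Step 5: p0@ESC p1@ESC p2@(0,3) p3@(0,0) p4@ESC -> at (0,3): 1 [p2], cum=3
Step 6: p0@ESC p1@ESC p2@ESC p3@(0,1) p4@ESC -> at (0,3): 0 [-], cum=3
Step 7: p0@ESC p1@ESC p2@ESC p3@ESC p4@ESC -> at (0,3): 0 [-], cum=3
Total visits = 3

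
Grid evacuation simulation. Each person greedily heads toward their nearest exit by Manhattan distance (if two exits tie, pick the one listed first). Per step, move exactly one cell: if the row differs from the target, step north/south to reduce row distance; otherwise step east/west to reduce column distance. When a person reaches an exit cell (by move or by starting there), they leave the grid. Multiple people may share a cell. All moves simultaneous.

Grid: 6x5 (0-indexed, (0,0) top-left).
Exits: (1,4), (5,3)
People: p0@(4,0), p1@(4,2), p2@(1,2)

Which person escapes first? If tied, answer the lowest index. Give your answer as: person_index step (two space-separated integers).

Step 1: p0:(4,0)->(5,0) | p1:(4,2)->(5,2) | p2:(1,2)->(1,3)
Step 2: p0:(5,0)->(5,1) | p1:(5,2)->(5,3)->EXIT | p2:(1,3)->(1,4)->EXIT
Step 3: p0:(5,1)->(5,2) | p1:escaped | p2:escaped
Step 4: p0:(5,2)->(5,3)->EXIT | p1:escaped | p2:escaped
Exit steps: [4, 2, 2]
First to escape: p1 at step 2

Answer: 1 2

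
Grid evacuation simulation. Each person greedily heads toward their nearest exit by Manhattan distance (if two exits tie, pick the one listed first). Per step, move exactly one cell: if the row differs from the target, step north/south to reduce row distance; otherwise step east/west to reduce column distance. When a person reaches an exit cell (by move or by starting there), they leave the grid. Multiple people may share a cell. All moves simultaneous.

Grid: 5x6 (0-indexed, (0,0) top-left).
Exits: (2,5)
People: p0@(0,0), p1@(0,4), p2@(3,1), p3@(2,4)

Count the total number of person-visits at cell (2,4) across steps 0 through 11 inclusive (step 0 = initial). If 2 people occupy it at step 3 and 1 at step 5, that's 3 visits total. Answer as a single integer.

Step 0: p0@(0,0) p1@(0,4) p2@(3,1) p3@(2,4) -> at (2,4): 1 [p3], cum=1
Step 1: p0@(1,0) p1@(1,4) p2@(2,1) p3@ESC -> at (2,4): 0 [-], cum=1
Step 2: p0@(2,0) p1@(2,4) p2@(2,2) p3@ESC -> at (2,4): 1 [p1], cum=2
Step 3: p0@(2,1) p1@ESC p2@(2,3) p3@ESC -> at (2,4): 0 [-], cum=2
Step 4: p0@(2,2) p1@ESC p2@(2,4) p3@ESC -> at (2,4): 1 [p2], cum=3
Step 5: p0@(2,3) p1@ESC p2@ESC p3@ESC -> at (2,4): 0 [-], cum=3
Step 6: p0@(2,4) p1@ESC p2@ESC p3@ESC -> at (2,4): 1 [p0], cum=4
Step 7: p0@ESC p1@ESC p2@ESC p3@ESC -> at (2,4): 0 [-], cum=4
Total visits = 4

Answer: 4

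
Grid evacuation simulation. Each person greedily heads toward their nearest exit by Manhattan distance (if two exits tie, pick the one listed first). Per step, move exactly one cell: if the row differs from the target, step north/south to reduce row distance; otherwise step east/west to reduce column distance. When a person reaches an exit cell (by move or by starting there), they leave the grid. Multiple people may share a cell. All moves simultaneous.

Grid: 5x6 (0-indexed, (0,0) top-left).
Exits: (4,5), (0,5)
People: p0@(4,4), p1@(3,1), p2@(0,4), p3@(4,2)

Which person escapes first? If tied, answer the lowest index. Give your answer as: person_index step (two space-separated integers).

Step 1: p0:(4,4)->(4,5)->EXIT | p1:(3,1)->(4,1) | p2:(0,4)->(0,5)->EXIT | p3:(4,2)->(4,3)
Step 2: p0:escaped | p1:(4,1)->(4,2) | p2:escaped | p3:(4,3)->(4,4)
Step 3: p0:escaped | p1:(4,2)->(4,3) | p2:escaped | p3:(4,4)->(4,5)->EXIT
Step 4: p0:escaped | p1:(4,3)->(4,4) | p2:escaped | p3:escaped
Step 5: p0:escaped | p1:(4,4)->(4,5)->EXIT | p2:escaped | p3:escaped
Exit steps: [1, 5, 1, 3]
First to escape: p0 at step 1

Answer: 0 1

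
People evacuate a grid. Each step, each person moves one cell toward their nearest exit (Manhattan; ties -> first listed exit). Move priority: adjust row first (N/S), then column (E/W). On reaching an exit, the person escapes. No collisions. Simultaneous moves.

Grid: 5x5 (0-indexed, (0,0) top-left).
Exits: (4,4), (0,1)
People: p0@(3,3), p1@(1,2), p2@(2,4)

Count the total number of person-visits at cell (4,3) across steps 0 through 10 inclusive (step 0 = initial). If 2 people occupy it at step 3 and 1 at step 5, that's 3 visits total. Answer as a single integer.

Step 0: p0@(3,3) p1@(1,2) p2@(2,4) -> at (4,3): 0 [-], cum=0
Step 1: p0@(4,3) p1@(0,2) p2@(3,4) -> at (4,3): 1 [p0], cum=1
Step 2: p0@ESC p1@ESC p2@ESC -> at (4,3): 0 [-], cum=1
Total visits = 1

Answer: 1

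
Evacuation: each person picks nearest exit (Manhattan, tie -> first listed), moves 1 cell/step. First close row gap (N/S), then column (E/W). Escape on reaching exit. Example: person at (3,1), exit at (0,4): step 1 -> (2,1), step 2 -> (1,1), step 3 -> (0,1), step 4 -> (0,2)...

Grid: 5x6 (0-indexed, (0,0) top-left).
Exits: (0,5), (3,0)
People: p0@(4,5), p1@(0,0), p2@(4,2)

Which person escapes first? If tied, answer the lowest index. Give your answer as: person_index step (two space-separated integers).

Step 1: p0:(4,5)->(3,5) | p1:(0,0)->(1,0) | p2:(4,2)->(3,2)
Step 2: p0:(3,5)->(2,5) | p1:(1,0)->(2,0) | p2:(3,2)->(3,1)
Step 3: p0:(2,5)->(1,5) | p1:(2,0)->(3,0)->EXIT | p2:(3,1)->(3,0)->EXIT
Step 4: p0:(1,5)->(0,5)->EXIT | p1:escaped | p2:escaped
Exit steps: [4, 3, 3]
First to escape: p1 at step 3

Answer: 1 3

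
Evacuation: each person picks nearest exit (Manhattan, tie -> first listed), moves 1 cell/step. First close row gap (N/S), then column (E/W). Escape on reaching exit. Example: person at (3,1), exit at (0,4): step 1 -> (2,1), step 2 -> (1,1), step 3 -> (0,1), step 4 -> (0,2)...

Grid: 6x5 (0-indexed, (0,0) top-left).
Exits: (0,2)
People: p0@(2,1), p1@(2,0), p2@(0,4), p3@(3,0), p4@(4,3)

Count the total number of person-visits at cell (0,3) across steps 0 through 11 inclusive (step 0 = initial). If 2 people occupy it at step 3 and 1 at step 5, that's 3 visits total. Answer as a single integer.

Step 0: p0@(2,1) p1@(2,0) p2@(0,4) p3@(3,0) p4@(4,3) -> at (0,3): 0 [-], cum=0
Step 1: p0@(1,1) p1@(1,0) p2@(0,3) p3@(2,0) p4@(3,3) -> at (0,3): 1 [p2], cum=1
Step 2: p0@(0,1) p1@(0,0) p2@ESC p3@(1,0) p4@(2,3) -> at (0,3): 0 [-], cum=1
Step 3: p0@ESC p1@(0,1) p2@ESC p3@(0,0) p4@(1,3) -> at (0,3): 0 [-], cum=1
Step 4: p0@ESC p1@ESC p2@ESC p3@(0,1) p4@(0,3) -> at (0,3): 1 [p4], cum=2
Step 5: p0@ESC p1@ESC p2@ESC p3@ESC p4@ESC -> at (0,3): 0 [-], cum=2
Total visits = 2

Answer: 2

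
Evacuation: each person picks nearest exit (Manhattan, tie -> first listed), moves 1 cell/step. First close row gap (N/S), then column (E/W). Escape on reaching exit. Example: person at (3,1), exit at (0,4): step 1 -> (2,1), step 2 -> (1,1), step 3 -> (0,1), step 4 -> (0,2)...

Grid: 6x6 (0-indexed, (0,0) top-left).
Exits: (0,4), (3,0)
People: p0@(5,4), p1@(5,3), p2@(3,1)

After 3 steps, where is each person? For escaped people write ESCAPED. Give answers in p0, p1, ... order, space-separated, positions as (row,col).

Step 1: p0:(5,4)->(4,4) | p1:(5,3)->(4,3) | p2:(3,1)->(3,0)->EXIT
Step 2: p0:(4,4)->(3,4) | p1:(4,3)->(3,3) | p2:escaped
Step 3: p0:(3,4)->(2,4) | p1:(3,3)->(3,2) | p2:escaped

(2,4) (3,2) ESCAPED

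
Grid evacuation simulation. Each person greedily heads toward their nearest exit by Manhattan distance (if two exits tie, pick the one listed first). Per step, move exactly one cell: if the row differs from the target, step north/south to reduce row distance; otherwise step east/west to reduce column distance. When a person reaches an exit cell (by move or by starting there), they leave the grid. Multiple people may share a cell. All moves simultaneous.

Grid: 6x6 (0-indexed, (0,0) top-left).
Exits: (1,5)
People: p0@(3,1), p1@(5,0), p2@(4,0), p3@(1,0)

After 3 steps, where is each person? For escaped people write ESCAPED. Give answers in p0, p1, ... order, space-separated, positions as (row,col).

Step 1: p0:(3,1)->(2,1) | p1:(5,0)->(4,0) | p2:(4,0)->(3,0) | p3:(1,0)->(1,1)
Step 2: p0:(2,1)->(1,1) | p1:(4,0)->(3,0) | p2:(3,0)->(2,0) | p3:(1,1)->(1,2)
Step 3: p0:(1,1)->(1,2) | p1:(3,0)->(2,0) | p2:(2,0)->(1,0) | p3:(1,2)->(1,3)

(1,2) (2,0) (1,0) (1,3)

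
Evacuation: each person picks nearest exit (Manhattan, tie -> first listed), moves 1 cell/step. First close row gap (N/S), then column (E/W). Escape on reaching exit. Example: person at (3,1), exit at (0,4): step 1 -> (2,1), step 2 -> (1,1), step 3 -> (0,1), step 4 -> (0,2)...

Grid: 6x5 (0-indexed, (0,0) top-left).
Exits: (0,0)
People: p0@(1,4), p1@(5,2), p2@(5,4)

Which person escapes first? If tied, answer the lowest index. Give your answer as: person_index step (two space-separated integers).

Step 1: p0:(1,4)->(0,4) | p1:(5,2)->(4,2) | p2:(5,4)->(4,4)
Step 2: p0:(0,4)->(0,3) | p1:(4,2)->(3,2) | p2:(4,4)->(3,4)
Step 3: p0:(0,3)->(0,2) | p1:(3,2)->(2,2) | p2:(3,4)->(2,4)
Step 4: p0:(0,2)->(0,1) | p1:(2,2)->(1,2) | p2:(2,4)->(1,4)
Step 5: p0:(0,1)->(0,0)->EXIT | p1:(1,2)->(0,2) | p2:(1,4)->(0,4)
Step 6: p0:escaped | p1:(0,2)->(0,1) | p2:(0,4)->(0,3)
Step 7: p0:escaped | p1:(0,1)->(0,0)->EXIT | p2:(0,3)->(0,2)
Step 8: p0:escaped | p1:escaped | p2:(0,2)->(0,1)
Step 9: p0:escaped | p1:escaped | p2:(0,1)->(0,0)->EXIT
Exit steps: [5, 7, 9]
First to escape: p0 at step 5

Answer: 0 5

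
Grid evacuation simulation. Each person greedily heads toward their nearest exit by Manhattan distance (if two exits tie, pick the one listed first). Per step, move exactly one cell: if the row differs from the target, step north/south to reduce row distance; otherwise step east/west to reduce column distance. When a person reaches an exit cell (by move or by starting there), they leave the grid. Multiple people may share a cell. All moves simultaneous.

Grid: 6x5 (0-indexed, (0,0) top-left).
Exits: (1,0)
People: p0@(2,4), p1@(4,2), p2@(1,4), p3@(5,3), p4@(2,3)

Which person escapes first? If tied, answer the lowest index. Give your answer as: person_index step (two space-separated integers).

Step 1: p0:(2,4)->(1,4) | p1:(4,2)->(3,2) | p2:(1,4)->(1,3) | p3:(5,3)->(4,3) | p4:(2,3)->(1,3)
Step 2: p0:(1,4)->(1,3) | p1:(3,2)->(2,2) | p2:(1,3)->(1,2) | p3:(4,3)->(3,3) | p4:(1,3)->(1,2)
Step 3: p0:(1,3)->(1,2) | p1:(2,2)->(1,2) | p2:(1,2)->(1,1) | p3:(3,3)->(2,3) | p4:(1,2)->(1,1)
Step 4: p0:(1,2)->(1,1) | p1:(1,2)->(1,1) | p2:(1,1)->(1,0)->EXIT | p3:(2,3)->(1,3) | p4:(1,1)->(1,0)->EXIT
Step 5: p0:(1,1)->(1,0)->EXIT | p1:(1,1)->(1,0)->EXIT | p2:escaped | p3:(1,3)->(1,2) | p4:escaped
Step 6: p0:escaped | p1:escaped | p2:escaped | p3:(1,2)->(1,1) | p4:escaped
Step 7: p0:escaped | p1:escaped | p2:escaped | p3:(1,1)->(1,0)->EXIT | p4:escaped
Exit steps: [5, 5, 4, 7, 4]
First to escape: p2 at step 4

Answer: 2 4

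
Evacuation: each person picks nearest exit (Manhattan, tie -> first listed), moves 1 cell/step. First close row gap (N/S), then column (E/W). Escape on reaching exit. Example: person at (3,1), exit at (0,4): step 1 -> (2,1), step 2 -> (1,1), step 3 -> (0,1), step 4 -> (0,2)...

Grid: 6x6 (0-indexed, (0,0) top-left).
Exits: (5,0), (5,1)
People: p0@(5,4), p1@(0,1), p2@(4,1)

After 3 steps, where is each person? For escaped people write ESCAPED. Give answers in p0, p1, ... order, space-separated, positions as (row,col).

Step 1: p0:(5,4)->(5,3) | p1:(0,1)->(1,1) | p2:(4,1)->(5,1)->EXIT
Step 2: p0:(5,3)->(5,2) | p1:(1,1)->(2,1) | p2:escaped
Step 3: p0:(5,2)->(5,1)->EXIT | p1:(2,1)->(3,1) | p2:escaped

ESCAPED (3,1) ESCAPED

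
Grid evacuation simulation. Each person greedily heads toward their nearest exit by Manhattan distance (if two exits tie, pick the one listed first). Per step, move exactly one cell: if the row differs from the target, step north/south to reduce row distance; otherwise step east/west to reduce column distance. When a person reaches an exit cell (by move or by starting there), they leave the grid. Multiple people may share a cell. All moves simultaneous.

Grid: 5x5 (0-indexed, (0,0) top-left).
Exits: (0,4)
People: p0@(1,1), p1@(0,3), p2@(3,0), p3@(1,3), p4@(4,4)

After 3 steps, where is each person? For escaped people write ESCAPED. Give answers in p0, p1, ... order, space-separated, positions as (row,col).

Step 1: p0:(1,1)->(0,1) | p1:(0,3)->(0,4)->EXIT | p2:(3,0)->(2,0) | p3:(1,3)->(0,3) | p4:(4,4)->(3,4)
Step 2: p0:(0,1)->(0,2) | p1:escaped | p2:(2,0)->(1,0) | p3:(0,3)->(0,4)->EXIT | p4:(3,4)->(2,4)
Step 3: p0:(0,2)->(0,3) | p1:escaped | p2:(1,0)->(0,0) | p3:escaped | p4:(2,4)->(1,4)

(0,3) ESCAPED (0,0) ESCAPED (1,4)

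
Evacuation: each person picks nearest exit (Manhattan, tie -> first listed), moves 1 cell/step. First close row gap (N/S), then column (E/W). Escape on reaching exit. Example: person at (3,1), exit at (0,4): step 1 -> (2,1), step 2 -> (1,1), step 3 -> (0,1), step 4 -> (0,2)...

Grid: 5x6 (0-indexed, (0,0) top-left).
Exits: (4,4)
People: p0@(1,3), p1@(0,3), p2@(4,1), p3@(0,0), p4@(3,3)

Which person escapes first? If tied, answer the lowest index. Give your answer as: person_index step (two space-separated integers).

Step 1: p0:(1,3)->(2,3) | p1:(0,3)->(1,3) | p2:(4,1)->(4,2) | p3:(0,0)->(1,0) | p4:(3,3)->(4,3)
Step 2: p0:(2,3)->(3,3) | p1:(1,3)->(2,3) | p2:(4,2)->(4,3) | p3:(1,0)->(2,0) | p4:(4,3)->(4,4)->EXIT
Step 3: p0:(3,3)->(4,3) | p1:(2,3)->(3,3) | p2:(4,3)->(4,4)->EXIT | p3:(2,0)->(3,0) | p4:escaped
Step 4: p0:(4,3)->(4,4)->EXIT | p1:(3,3)->(4,3) | p2:escaped | p3:(3,0)->(4,0) | p4:escaped
Step 5: p0:escaped | p1:(4,3)->(4,4)->EXIT | p2:escaped | p3:(4,0)->(4,1) | p4:escaped
Step 6: p0:escaped | p1:escaped | p2:escaped | p3:(4,1)->(4,2) | p4:escaped
Step 7: p0:escaped | p1:escaped | p2:escaped | p3:(4,2)->(4,3) | p4:escaped
Step 8: p0:escaped | p1:escaped | p2:escaped | p3:(4,3)->(4,4)->EXIT | p4:escaped
Exit steps: [4, 5, 3, 8, 2]
First to escape: p4 at step 2

Answer: 4 2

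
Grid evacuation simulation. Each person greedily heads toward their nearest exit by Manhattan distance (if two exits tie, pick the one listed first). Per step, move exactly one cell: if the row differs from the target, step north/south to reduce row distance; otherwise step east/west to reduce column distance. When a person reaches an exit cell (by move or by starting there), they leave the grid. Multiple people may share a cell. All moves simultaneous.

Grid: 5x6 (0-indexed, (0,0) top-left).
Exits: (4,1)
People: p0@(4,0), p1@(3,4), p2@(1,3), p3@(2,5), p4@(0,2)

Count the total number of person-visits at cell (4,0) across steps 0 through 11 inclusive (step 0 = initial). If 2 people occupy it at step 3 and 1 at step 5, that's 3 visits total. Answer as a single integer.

Step 0: p0@(4,0) p1@(3,4) p2@(1,3) p3@(2,5) p4@(0,2) -> at (4,0): 1 [p0], cum=1
Step 1: p0@ESC p1@(4,4) p2@(2,3) p3@(3,5) p4@(1,2) -> at (4,0): 0 [-], cum=1
Step 2: p0@ESC p1@(4,3) p2@(3,3) p3@(4,5) p4@(2,2) -> at (4,0): 0 [-], cum=1
Step 3: p0@ESC p1@(4,2) p2@(4,3) p3@(4,4) p4@(3,2) -> at (4,0): 0 [-], cum=1
Step 4: p0@ESC p1@ESC p2@(4,2) p3@(4,3) p4@(4,2) -> at (4,0): 0 [-], cum=1
Step 5: p0@ESC p1@ESC p2@ESC p3@(4,2) p4@ESC -> at (4,0): 0 [-], cum=1
Step 6: p0@ESC p1@ESC p2@ESC p3@ESC p4@ESC -> at (4,0): 0 [-], cum=1
Total visits = 1

Answer: 1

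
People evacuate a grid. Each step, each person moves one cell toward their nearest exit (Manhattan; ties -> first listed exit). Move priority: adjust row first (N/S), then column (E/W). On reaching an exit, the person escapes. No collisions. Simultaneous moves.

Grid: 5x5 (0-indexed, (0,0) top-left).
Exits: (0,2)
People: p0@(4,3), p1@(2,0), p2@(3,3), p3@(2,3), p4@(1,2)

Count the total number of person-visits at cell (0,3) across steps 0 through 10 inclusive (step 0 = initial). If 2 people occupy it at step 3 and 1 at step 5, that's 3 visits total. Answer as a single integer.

Step 0: p0@(4,3) p1@(2,0) p2@(3,3) p3@(2,3) p4@(1,2) -> at (0,3): 0 [-], cum=0
Step 1: p0@(3,3) p1@(1,0) p2@(2,3) p3@(1,3) p4@ESC -> at (0,3): 0 [-], cum=0
Step 2: p0@(2,3) p1@(0,0) p2@(1,3) p3@(0,3) p4@ESC -> at (0,3): 1 [p3], cum=1
Step 3: p0@(1,3) p1@(0,1) p2@(0,3) p3@ESC p4@ESC -> at (0,3): 1 [p2], cum=2
Step 4: p0@(0,3) p1@ESC p2@ESC p3@ESC p4@ESC -> at (0,3): 1 [p0], cum=3
Step 5: p0@ESC p1@ESC p2@ESC p3@ESC p4@ESC -> at (0,3): 0 [-], cum=3
Total visits = 3

Answer: 3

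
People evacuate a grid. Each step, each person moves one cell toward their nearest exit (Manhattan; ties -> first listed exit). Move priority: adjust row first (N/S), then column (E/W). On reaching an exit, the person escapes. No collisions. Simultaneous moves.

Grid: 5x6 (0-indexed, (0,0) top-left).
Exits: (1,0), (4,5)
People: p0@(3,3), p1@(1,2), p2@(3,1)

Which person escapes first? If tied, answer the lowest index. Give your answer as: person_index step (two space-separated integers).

Step 1: p0:(3,3)->(4,3) | p1:(1,2)->(1,1) | p2:(3,1)->(2,1)
Step 2: p0:(4,3)->(4,4) | p1:(1,1)->(1,0)->EXIT | p2:(2,1)->(1,1)
Step 3: p0:(4,4)->(4,5)->EXIT | p1:escaped | p2:(1,1)->(1,0)->EXIT
Exit steps: [3, 2, 3]
First to escape: p1 at step 2

Answer: 1 2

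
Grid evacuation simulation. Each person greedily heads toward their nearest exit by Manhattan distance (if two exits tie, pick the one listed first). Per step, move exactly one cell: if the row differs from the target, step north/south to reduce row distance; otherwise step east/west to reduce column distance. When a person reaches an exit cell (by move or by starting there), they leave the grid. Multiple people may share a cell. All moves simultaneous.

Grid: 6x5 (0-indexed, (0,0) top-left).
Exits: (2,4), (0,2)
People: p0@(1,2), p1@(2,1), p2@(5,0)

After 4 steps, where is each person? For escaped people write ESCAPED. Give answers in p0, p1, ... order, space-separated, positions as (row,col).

Step 1: p0:(1,2)->(0,2)->EXIT | p1:(2,1)->(2,2) | p2:(5,0)->(4,0)
Step 2: p0:escaped | p1:(2,2)->(2,3) | p2:(4,0)->(3,0)
Step 3: p0:escaped | p1:(2,3)->(2,4)->EXIT | p2:(3,0)->(2,0)
Step 4: p0:escaped | p1:escaped | p2:(2,0)->(2,1)

ESCAPED ESCAPED (2,1)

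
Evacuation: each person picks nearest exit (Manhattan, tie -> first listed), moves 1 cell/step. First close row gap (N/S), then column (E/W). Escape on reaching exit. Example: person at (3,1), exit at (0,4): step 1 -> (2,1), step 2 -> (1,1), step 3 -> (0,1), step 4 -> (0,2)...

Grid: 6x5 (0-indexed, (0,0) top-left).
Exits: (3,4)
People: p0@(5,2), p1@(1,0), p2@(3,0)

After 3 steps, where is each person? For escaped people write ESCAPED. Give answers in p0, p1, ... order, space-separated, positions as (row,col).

Step 1: p0:(5,2)->(4,2) | p1:(1,0)->(2,0) | p2:(3,0)->(3,1)
Step 2: p0:(4,2)->(3,2) | p1:(2,0)->(3,0) | p2:(3,1)->(3,2)
Step 3: p0:(3,2)->(3,3) | p1:(3,0)->(3,1) | p2:(3,2)->(3,3)

(3,3) (3,1) (3,3)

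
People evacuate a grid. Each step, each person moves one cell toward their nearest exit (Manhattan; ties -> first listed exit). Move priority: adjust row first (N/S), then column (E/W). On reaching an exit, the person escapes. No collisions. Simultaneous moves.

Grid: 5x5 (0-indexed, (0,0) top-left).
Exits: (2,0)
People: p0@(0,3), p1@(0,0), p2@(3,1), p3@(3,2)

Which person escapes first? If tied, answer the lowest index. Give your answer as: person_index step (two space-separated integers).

Answer: 1 2

Derivation:
Step 1: p0:(0,3)->(1,3) | p1:(0,0)->(1,0) | p2:(3,1)->(2,1) | p3:(3,2)->(2,2)
Step 2: p0:(1,3)->(2,3) | p1:(1,0)->(2,0)->EXIT | p2:(2,1)->(2,0)->EXIT | p3:(2,2)->(2,1)
Step 3: p0:(2,3)->(2,2) | p1:escaped | p2:escaped | p3:(2,1)->(2,0)->EXIT
Step 4: p0:(2,2)->(2,1) | p1:escaped | p2:escaped | p3:escaped
Step 5: p0:(2,1)->(2,0)->EXIT | p1:escaped | p2:escaped | p3:escaped
Exit steps: [5, 2, 2, 3]
First to escape: p1 at step 2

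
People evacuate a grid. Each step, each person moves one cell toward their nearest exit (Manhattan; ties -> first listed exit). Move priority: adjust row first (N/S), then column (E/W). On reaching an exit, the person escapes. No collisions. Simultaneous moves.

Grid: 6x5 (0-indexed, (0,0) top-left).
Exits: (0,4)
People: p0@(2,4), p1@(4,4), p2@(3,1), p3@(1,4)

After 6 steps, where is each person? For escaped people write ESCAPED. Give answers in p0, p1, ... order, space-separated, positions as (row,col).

Step 1: p0:(2,4)->(1,4) | p1:(4,4)->(3,4) | p2:(3,1)->(2,1) | p3:(1,4)->(0,4)->EXIT
Step 2: p0:(1,4)->(0,4)->EXIT | p1:(3,4)->(2,4) | p2:(2,1)->(1,1) | p3:escaped
Step 3: p0:escaped | p1:(2,4)->(1,4) | p2:(1,1)->(0,1) | p3:escaped
Step 4: p0:escaped | p1:(1,4)->(0,4)->EXIT | p2:(0,1)->(0,2) | p3:escaped
Step 5: p0:escaped | p1:escaped | p2:(0,2)->(0,3) | p3:escaped
Step 6: p0:escaped | p1:escaped | p2:(0,3)->(0,4)->EXIT | p3:escaped

ESCAPED ESCAPED ESCAPED ESCAPED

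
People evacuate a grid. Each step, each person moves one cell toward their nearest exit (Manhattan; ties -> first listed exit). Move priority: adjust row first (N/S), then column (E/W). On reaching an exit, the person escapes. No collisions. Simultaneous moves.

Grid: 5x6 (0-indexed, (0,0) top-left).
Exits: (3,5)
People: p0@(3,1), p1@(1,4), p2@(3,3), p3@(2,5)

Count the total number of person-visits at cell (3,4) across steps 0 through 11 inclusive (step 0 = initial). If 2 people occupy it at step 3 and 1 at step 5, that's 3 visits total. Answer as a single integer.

Answer: 3

Derivation:
Step 0: p0@(3,1) p1@(1,4) p2@(3,3) p3@(2,5) -> at (3,4): 0 [-], cum=0
Step 1: p0@(3,2) p1@(2,4) p2@(3,4) p3@ESC -> at (3,4): 1 [p2], cum=1
Step 2: p0@(3,3) p1@(3,4) p2@ESC p3@ESC -> at (3,4): 1 [p1], cum=2
Step 3: p0@(3,4) p1@ESC p2@ESC p3@ESC -> at (3,4): 1 [p0], cum=3
Step 4: p0@ESC p1@ESC p2@ESC p3@ESC -> at (3,4): 0 [-], cum=3
Total visits = 3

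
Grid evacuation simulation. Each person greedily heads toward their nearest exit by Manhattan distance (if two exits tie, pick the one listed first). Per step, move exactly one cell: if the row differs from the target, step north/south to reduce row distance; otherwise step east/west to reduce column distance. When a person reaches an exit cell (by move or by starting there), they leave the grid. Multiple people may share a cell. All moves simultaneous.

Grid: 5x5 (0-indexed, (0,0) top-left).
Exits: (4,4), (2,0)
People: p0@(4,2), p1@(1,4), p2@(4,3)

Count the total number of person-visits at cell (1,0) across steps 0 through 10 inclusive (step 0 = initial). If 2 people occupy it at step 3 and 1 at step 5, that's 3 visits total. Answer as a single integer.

Step 0: p0@(4,2) p1@(1,4) p2@(4,3) -> at (1,0): 0 [-], cum=0
Step 1: p0@(4,3) p1@(2,4) p2@ESC -> at (1,0): 0 [-], cum=0
Step 2: p0@ESC p1@(3,4) p2@ESC -> at (1,0): 0 [-], cum=0
Step 3: p0@ESC p1@ESC p2@ESC -> at (1,0): 0 [-], cum=0
Total visits = 0

Answer: 0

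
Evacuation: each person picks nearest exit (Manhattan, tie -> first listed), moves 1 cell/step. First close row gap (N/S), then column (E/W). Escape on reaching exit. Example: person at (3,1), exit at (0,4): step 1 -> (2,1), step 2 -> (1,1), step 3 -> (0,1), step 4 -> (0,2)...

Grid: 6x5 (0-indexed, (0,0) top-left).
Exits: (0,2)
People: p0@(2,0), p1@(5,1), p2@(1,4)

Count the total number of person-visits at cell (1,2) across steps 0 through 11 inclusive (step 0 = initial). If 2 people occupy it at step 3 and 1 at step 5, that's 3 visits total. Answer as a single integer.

Step 0: p0@(2,0) p1@(5,1) p2@(1,4) -> at (1,2): 0 [-], cum=0
Step 1: p0@(1,0) p1@(4,1) p2@(0,4) -> at (1,2): 0 [-], cum=0
Step 2: p0@(0,0) p1@(3,1) p2@(0,3) -> at (1,2): 0 [-], cum=0
Step 3: p0@(0,1) p1@(2,1) p2@ESC -> at (1,2): 0 [-], cum=0
Step 4: p0@ESC p1@(1,1) p2@ESC -> at (1,2): 0 [-], cum=0
Step 5: p0@ESC p1@(0,1) p2@ESC -> at (1,2): 0 [-], cum=0
Step 6: p0@ESC p1@ESC p2@ESC -> at (1,2): 0 [-], cum=0
Total visits = 0

Answer: 0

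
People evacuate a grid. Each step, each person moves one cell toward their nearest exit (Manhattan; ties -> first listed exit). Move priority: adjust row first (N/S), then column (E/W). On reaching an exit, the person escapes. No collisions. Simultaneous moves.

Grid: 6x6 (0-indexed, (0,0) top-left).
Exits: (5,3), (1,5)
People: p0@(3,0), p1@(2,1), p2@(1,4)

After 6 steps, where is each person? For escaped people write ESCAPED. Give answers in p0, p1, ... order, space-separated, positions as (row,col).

Step 1: p0:(3,0)->(4,0) | p1:(2,1)->(3,1) | p2:(1,4)->(1,5)->EXIT
Step 2: p0:(4,0)->(5,0) | p1:(3,1)->(4,1) | p2:escaped
Step 3: p0:(5,0)->(5,1) | p1:(4,1)->(5,1) | p2:escaped
Step 4: p0:(5,1)->(5,2) | p1:(5,1)->(5,2) | p2:escaped
Step 5: p0:(5,2)->(5,3)->EXIT | p1:(5,2)->(5,3)->EXIT | p2:escaped

ESCAPED ESCAPED ESCAPED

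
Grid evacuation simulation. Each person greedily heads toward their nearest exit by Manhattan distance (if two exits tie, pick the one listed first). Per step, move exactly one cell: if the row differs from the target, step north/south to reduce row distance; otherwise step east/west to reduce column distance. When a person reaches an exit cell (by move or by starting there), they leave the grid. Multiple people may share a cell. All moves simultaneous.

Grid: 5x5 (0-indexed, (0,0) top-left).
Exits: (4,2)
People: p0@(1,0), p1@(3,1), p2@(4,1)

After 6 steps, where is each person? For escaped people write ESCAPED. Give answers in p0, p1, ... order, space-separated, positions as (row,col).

Step 1: p0:(1,0)->(2,0) | p1:(3,1)->(4,1) | p2:(4,1)->(4,2)->EXIT
Step 2: p0:(2,0)->(3,0) | p1:(4,1)->(4,2)->EXIT | p2:escaped
Step 3: p0:(3,0)->(4,0) | p1:escaped | p2:escaped
Step 4: p0:(4,0)->(4,1) | p1:escaped | p2:escaped
Step 5: p0:(4,1)->(4,2)->EXIT | p1:escaped | p2:escaped

ESCAPED ESCAPED ESCAPED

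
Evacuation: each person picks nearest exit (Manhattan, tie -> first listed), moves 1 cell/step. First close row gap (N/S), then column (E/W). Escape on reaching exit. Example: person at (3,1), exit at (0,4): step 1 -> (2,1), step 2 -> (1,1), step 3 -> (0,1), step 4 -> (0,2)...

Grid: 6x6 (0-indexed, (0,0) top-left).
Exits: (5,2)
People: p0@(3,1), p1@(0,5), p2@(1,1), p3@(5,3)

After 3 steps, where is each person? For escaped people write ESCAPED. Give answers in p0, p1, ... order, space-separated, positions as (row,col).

Step 1: p0:(3,1)->(4,1) | p1:(0,5)->(1,5) | p2:(1,1)->(2,1) | p3:(5,3)->(5,2)->EXIT
Step 2: p0:(4,1)->(5,1) | p1:(1,5)->(2,5) | p2:(2,1)->(3,1) | p3:escaped
Step 3: p0:(5,1)->(5,2)->EXIT | p1:(2,5)->(3,5) | p2:(3,1)->(4,1) | p3:escaped

ESCAPED (3,5) (4,1) ESCAPED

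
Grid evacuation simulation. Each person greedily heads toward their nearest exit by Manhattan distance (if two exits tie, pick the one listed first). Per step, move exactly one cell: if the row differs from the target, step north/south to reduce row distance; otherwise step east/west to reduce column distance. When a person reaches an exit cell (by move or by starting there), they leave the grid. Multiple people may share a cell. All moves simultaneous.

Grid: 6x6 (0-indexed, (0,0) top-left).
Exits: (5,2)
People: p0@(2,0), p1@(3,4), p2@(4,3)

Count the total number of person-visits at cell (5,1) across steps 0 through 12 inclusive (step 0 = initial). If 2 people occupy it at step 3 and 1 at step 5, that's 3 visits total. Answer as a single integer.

Answer: 1

Derivation:
Step 0: p0@(2,0) p1@(3,4) p2@(4,3) -> at (5,1): 0 [-], cum=0
Step 1: p0@(3,0) p1@(4,4) p2@(5,3) -> at (5,1): 0 [-], cum=0
Step 2: p0@(4,0) p1@(5,4) p2@ESC -> at (5,1): 0 [-], cum=0
Step 3: p0@(5,0) p1@(5,3) p2@ESC -> at (5,1): 0 [-], cum=0
Step 4: p0@(5,1) p1@ESC p2@ESC -> at (5,1): 1 [p0], cum=1
Step 5: p0@ESC p1@ESC p2@ESC -> at (5,1): 0 [-], cum=1
Total visits = 1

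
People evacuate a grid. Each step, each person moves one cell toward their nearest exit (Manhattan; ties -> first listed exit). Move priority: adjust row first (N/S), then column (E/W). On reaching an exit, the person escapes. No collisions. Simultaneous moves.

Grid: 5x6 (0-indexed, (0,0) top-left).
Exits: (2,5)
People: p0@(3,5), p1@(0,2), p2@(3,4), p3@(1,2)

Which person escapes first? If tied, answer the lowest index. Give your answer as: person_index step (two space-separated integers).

Answer: 0 1

Derivation:
Step 1: p0:(3,5)->(2,5)->EXIT | p1:(0,2)->(1,2) | p2:(3,4)->(2,4) | p3:(1,2)->(2,2)
Step 2: p0:escaped | p1:(1,2)->(2,2) | p2:(2,4)->(2,5)->EXIT | p3:(2,2)->(2,3)
Step 3: p0:escaped | p1:(2,2)->(2,3) | p2:escaped | p3:(2,3)->(2,4)
Step 4: p0:escaped | p1:(2,3)->(2,4) | p2:escaped | p3:(2,4)->(2,5)->EXIT
Step 5: p0:escaped | p1:(2,4)->(2,5)->EXIT | p2:escaped | p3:escaped
Exit steps: [1, 5, 2, 4]
First to escape: p0 at step 1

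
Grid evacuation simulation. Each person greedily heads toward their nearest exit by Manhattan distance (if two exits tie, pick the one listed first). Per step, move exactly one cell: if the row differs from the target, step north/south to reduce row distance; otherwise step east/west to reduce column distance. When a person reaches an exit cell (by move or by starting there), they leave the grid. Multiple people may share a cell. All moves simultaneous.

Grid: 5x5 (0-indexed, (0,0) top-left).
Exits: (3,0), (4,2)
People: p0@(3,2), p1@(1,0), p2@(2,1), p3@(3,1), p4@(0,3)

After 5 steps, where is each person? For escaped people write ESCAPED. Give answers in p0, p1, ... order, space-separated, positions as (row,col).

Step 1: p0:(3,2)->(4,2)->EXIT | p1:(1,0)->(2,0) | p2:(2,1)->(3,1) | p3:(3,1)->(3,0)->EXIT | p4:(0,3)->(1,3)
Step 2: p0:escaped | p1:(2,0)->(3,0)->EXIT | p2:(3,1)->(3,0)->EXIT | p3:escaped | p4:(1,3)->(2,3)
Step 3: p0:escaped | p1:escaped | p2:escaped | p3:escaped | p4:(2,3)->(3,3)
Step 4: p0:escaped | p1:escaped | p2:escaped | p3:escaped | p4:(3,3)->(4,3)
Step 5: p0:escaped | p1:escaped | p2:escaped | p3:escaped | p4:(4,3)->(4,2)->EXIT

ESCAPED ESCAPED ESCAPED ESCAPED ESCAPED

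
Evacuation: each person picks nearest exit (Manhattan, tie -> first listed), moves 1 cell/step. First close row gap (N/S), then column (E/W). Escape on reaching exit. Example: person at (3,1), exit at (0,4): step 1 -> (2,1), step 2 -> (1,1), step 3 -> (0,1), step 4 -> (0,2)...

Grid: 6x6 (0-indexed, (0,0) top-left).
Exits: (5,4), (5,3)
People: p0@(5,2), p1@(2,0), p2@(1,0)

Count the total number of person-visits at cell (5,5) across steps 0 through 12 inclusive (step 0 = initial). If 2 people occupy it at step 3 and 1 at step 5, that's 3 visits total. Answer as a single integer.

Answer: 0

Derivation:
Step 0: p0@(5,2) p1@(2,0) p2@(1,0) -> at (5,5): 0 [-], cum=0
Step 1: p0@ESC p1@(3,0) p2@(2,0) -> at (5,5): 0 [-], cum=0
Step 2: p0@ESC p1@(4,0) p2@(3,0) -> at (5,5): 0 [-], cum=0
Step 3: p0@ESC p1@(5,0) p2@(4,0) -> at (5,5): 0 [-], cum=0
Step 4: p0@ESC p1@(5,1) p2@(5,0) -> at (5,5): 0 [-], cum=0
Step 5: p0@ESC p1@(5,2) p2@(5,1) -> at (5,5): 0 [-], cum=0
Step 6: p0@ESC p1@ESC p2@(5,2) -> at (5,5): 0 [-], cum=0
Step 7: p0@ESC p1@ESC p2@ESC -> at (5,5): 0 [-], cum=0
Total visits = 0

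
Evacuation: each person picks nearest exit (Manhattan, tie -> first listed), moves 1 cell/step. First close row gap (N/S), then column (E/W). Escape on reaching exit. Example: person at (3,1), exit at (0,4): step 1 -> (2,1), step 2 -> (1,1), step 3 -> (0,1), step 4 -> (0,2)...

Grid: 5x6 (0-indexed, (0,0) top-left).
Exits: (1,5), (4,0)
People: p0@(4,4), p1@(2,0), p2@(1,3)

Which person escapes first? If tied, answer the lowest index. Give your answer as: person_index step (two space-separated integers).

Step 1: p0:(4,4)->(3,4) | p1:(2,0)->(3,0) | p2:(1,3)->(1,4)
Step 2: p0:(3,4)->(2,4) | p1:(3,0)->(4,0)->EXIT | p2:(1,4)->(1,5)->EXIT
Step 3: p0:(2,4)->(1,4) | p1:escaped | p2:escaped
Step 4: p0:(1,4)->(1,5)->EXIT | p1:escaped | p2:escaped
Exit steps: [4, 2, 2]
First to escape: p1 at step 2

Answer: 1 2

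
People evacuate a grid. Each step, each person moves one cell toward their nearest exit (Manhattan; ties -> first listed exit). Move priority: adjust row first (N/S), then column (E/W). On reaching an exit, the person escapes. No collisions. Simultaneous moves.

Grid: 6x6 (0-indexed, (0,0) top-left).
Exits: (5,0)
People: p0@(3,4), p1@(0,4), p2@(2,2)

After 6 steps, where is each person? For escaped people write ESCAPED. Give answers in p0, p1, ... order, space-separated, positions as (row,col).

Step 1: p0:(3,4)->(4,4) | p1:(0,4)->(1,4) | p2:(2,2)->(3,2)
Step 2: p0:(4,4)->(5,4) | p1:(1,4)->(2,4) | p2:(3,2)->(4,2)
Step 3: p0:(5,4)->(5,3) | p1:(2,4)->(3,4) | p2:(4,2)->(5,2)
Step 4: p0:(5,3)->(5,2) | p1:(3,4)->(4,4) | p2:(5,2)->(5,1)
Step 5: p0:(5,2)->(5,1) | p1:(4,4)->(5,4) | p2:(5,1)->(5,0)->EXIT
Step 6: p0:(5,1)->(5,0)->EXIT | p1:(5,4)->(5,3) | p2:escaped

ESCAPED (5,3) ESCAPED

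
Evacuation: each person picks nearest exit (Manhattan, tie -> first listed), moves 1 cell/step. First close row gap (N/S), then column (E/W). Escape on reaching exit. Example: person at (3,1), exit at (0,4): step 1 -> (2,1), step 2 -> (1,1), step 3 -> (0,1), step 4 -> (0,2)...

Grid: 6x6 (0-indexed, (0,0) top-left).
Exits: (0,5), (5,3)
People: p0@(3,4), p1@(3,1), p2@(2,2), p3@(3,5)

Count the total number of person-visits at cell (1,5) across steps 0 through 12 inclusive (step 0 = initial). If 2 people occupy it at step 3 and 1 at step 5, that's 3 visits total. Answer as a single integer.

Step 0: p0@(3,4) p1@(3,1) p2@(2,2) p3@(3,5) -> at (1,5): 0 [-], cum=0
Step 1: p0@(4,4) p1@(4,1) p2@(3,2) p3@(2,5) -> at (1,5): 0 [-], cum=0
Step 2: p0@(5,4) p1@(5,1) p2@(4,2) p3@(1,5) -> at (1,5): 1 [p3], cum=1
Step 3: p0@ESC p1@(5,2) p2@(5,2) p3@ESC -> at (1,5): 0 [-], cum=1
Step 4: p0@ESC p1@ESC p2@ESC p3@ESC -> at (1,5): 0 [-], cum=1
Total visits = 1

Answer: 1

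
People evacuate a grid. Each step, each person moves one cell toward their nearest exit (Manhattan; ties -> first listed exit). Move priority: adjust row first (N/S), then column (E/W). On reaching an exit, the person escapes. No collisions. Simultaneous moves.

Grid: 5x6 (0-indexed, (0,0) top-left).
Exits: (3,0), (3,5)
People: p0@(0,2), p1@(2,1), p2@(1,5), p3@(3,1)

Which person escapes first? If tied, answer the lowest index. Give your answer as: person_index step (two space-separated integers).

Step 1: p0:(0,2)->(1,2) | p1:(2,1)->(3,1) | p2:(1,5)->(2,5) | p3:(3,1)->(3,0)->EXIT
Step 2: p0:(1,2)->(2,2) | p1:(3,1)->(3,0)->EXIT | p2:(2,5)->(3,5)->EXIT | p3:escaped
Step 3: p0:(2,2)->(3,2) | p1:escaped | p2:escaped | p3:escaped
Step 4: p0:(3,2)->(3,1) | p1:escaped | p2:escaped | p3:escaped
Step 5: p0:(3,1)->(3,0)->EXIT | p1:escaped | p2:escaped | p3:escaped
Exit steps: [5, 2, 2, 1]
First to escape: p3 at step 1

Answer: 3 1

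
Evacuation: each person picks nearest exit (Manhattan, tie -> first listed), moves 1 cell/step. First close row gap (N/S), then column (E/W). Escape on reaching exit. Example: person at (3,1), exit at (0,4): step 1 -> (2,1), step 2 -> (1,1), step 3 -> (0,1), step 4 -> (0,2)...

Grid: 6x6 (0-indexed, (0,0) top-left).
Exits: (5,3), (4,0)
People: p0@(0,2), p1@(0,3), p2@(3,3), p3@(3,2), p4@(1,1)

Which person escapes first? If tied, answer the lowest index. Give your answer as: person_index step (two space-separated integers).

Answer: 2 2

Derivation:
Step 1: p0:(0,2)->(1,2) | p1:(0,3)->(1,3) | p2:(3,3)->(4,3) | p3:(3,2)->(4,2) | p4:(1,1)->(2,1)
Step 2: p0:(1,2)->(2,2) | p1:(1,3)->(2,3) | p2:(4,3)->(5,3)->EXIT | p3:(4,2)->(5,2) | p4:(2,1)->(3,1)
Step 3: p0:(2,2)->(3,2) | p1:(2,3)->(3,3) | p2:escaped | p3:(5,2)->(5,3)->EXIT | p4:(3,1)->(4,1)
Step 4: p0:(3,2)->(4,2) | p1:(3,3)->(4,3) | p2:escaped | p3:escaped | p4:(4,1)->(4,0)->EXIT
Step 5: p0:(4,2)->(5,2) | p1:(4,3)->(5,3)->EXIT | p2:escaped | p3:escaped | p4:escaped
Step 6: p0:(5,2)->(5,3)->EXIT | p1:escaped | p2:escaped | p3:escaped | p4:escaped
Exit steps: [6, 5, 2, 3, 4]
First to escape: p2 at step 2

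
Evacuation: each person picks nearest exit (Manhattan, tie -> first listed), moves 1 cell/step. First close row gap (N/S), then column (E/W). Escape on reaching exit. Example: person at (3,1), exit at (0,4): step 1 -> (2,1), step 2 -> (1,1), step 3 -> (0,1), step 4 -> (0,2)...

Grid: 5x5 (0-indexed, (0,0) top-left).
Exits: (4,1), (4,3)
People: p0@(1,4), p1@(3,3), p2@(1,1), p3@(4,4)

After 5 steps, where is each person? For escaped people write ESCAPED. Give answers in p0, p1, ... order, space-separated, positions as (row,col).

Step 1: p0:(1,4)->(2,4) | p1:(3,3)->(4,3)->EXIT | p2:(1,1)->(2,1) | p3:(4,4)->(4,3)->EXIT
Step 2: p0:(2,4)->(3,4) | p1:escaped | p2:(2,1)->(3,1) | p3:escaped
Step 3: p0:(3,4)->(4,4) | p1:escaped | p2:(3,1)->(4,1)->EXIT | p3:escaped
Step 4: p0:(4,4)->(4,3)->EXIT | p1:escaped | p2:escaped | p3:escaped

ESCAPED ESCAPED ESCAPED ESCAPED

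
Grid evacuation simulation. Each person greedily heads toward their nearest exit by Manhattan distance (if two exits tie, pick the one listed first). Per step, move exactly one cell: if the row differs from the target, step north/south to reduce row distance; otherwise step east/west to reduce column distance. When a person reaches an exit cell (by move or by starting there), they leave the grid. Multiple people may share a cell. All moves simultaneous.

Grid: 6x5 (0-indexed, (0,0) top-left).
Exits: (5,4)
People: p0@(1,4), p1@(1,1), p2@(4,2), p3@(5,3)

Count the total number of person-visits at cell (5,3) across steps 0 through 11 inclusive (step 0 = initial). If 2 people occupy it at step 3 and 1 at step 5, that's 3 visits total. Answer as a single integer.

Step 0: p0@(1,4) p1@(1,1) p2@(4,2) p3@(5,3) -> at (5,3): 1 [p3], cum=1
Step 1: p0@(2,4) p1@(2,1) p2@(5,2) p3@ESC -> at (5,3): 0 [-], cum=1
Step 2: p0@(3,4) p1@(3,1) p2@(5,3) p3@ESC -> at (5,3): 1 [p2], cum=2
Step 3: p0@(4,4) p1@(4,1) p2@ESC p3@ESC -> at (5,3): 0 [-], cum=2
Step 4: p0@ESC p1@(5,1) p2@ESC p3@ESC -> at (5,3): 0 [-], cum=2
Step 5: p0@ESC p1@(5,2) p2@ESC p3@ESC -> at (5,3): 0 [-], cum=2
Step 6: p0@ESC p1@(5,3) p2@ESC p3@ESC -> at (5,3): 1 [p1], cum=3
Step 7: p0@ESC p1@ESC p2@ESC p3@ESC -> at (5,3): 0 [-], cum=3
Total visits = 3

Answer: 3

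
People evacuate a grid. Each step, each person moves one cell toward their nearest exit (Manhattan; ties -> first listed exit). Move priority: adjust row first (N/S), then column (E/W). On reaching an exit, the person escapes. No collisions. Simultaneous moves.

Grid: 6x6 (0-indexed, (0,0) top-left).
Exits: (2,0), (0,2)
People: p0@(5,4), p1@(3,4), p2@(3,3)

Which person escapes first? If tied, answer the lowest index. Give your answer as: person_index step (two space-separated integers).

Answer: 2 4

Derivation:
Step 1: p0:(5,4)->(4,4) | p1:(3,4)->(2,4) | p2:(3,3)->(2,3)
Step 2: p0:(4,4)->(3,4) | p1:(2,4)->(2,3) | p2:(2,3)->(2,2)
Step 3: p0:(3,4)->(2,4) | p1:(2,3)->(2,2) | p2:(2,2)->(2,1)
Step 4: p0:(2,4)->(2,3) | p1:(2,2)->(2,1) | p2:(2,1)->(2,0)->EXIT
Step 5: p0:(2,3)->(2,2) | p1:(2,1)->(2,0)->EXIT | p2:escaped
Step 6: p0:(2,2)->(2,1) | p1:escaped | p2:escaped
Step 7: p0:(2,1)->(2,0)->EXIT | p1:escaped | p2:escaped
Exit steps: [7, 5, 4]
First to escape: p2 at step 4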